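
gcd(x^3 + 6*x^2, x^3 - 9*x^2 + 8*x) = x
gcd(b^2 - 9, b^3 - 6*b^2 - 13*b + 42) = b + 3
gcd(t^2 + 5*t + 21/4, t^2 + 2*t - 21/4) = t + 7/2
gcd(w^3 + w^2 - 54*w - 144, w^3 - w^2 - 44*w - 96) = w^2 - 5*w - 24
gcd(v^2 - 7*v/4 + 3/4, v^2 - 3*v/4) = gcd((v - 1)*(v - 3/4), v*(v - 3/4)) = v - 3/4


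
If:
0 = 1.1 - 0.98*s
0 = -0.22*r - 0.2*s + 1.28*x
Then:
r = 5.81818181818182*x - 1.02040816326531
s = 1.12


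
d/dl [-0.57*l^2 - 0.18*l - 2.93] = -1.14*l - 0.18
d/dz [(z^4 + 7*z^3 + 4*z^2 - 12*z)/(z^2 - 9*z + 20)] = 2*(z^5 - 10*z^4 - 23*z^3 + 198*z^2 + 80*z - 120)/(z^4 - 18*z^3 + 121*z^2 - 360*z + 400)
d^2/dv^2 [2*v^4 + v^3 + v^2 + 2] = 24*v^2 + 6*v + 2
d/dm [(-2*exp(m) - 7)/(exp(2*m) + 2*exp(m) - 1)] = 2*((exp(m) + 1)*(2*exp(m) + 7) - exp(2*m) - 2*exp(m) + 1)*exp(m)/(exp(2*m) + 2*exp(m) - 1)^2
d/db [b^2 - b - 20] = 2*b - 1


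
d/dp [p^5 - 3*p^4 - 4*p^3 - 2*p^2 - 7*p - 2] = 5*p^4 - 12*p^3 - 12*p^2 - 4*p - 7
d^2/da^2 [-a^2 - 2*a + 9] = -2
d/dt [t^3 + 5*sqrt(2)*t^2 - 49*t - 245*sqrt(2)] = 3*t^2 + 10*sqrt(2)*t - 49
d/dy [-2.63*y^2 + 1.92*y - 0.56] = 1.92 - 5.26*y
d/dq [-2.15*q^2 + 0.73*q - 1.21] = 0.73 - 4.3*q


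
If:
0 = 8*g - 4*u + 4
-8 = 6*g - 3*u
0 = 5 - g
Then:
No Solution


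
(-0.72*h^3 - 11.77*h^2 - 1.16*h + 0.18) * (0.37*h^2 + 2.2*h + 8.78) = -0.2664*h^5 - 5.9389*h^4 - 32.6448*h^3 - 105.826*h^2 - 9.7888*h + 1.5804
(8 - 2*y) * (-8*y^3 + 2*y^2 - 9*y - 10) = 16*y^4 - 68*y^3 + 34*y^2 - 52*y - 80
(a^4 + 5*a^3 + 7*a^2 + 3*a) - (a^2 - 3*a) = a^4 + 5*a^3 + 6*a^2 + 6*a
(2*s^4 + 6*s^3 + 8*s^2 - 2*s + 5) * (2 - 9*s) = -18*s^5 - 50*s^4 - 60*s^3 + 34*s^2 - 49*s + 10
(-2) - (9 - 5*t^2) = 5*t^2 - 11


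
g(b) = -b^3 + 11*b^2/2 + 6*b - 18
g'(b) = -3*b^2 + 11*b + 6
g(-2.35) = 11.25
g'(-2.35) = -36.42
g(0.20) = -16.59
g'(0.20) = 8.08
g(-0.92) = -18.09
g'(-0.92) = -6.66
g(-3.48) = 69.87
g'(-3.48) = -68.61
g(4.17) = 30.15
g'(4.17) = -0.30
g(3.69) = 28.79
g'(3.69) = 5.74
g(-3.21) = 52.49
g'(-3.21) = -60.22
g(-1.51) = -11.08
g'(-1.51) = -17.45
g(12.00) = -882.00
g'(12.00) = -294.00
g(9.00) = -247.50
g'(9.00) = -138.00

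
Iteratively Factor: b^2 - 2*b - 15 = (b - 5)*(b + 3)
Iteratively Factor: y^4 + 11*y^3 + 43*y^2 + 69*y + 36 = (y + 1)*(y^3 + 10*y^2 + 33*y + 36) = (y + 1)*(y + 4)*(y^2 + 6*y + 9) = (y + 1)*(y + 3)*(y + 4)*(y + 3)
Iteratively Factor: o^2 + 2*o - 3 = (o + 3)*(o - 1)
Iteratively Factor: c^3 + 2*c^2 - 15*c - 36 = (c + 3)*(c^2 - c - 12) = (c + 3)^2*(c - 4)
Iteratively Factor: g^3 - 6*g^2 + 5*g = (g - 1)*(g^2 - 5*g) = g*(g - 1)*(g - 5)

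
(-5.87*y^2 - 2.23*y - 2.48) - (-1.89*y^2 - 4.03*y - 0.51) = -3.98*y^2 + 1.8*y - 1.97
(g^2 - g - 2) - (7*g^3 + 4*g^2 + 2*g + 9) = -7*g^3 - 3*g^2 - 3*g - 11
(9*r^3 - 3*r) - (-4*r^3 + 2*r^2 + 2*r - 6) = 13*r^3 - 2*r^2 - 5*r + 6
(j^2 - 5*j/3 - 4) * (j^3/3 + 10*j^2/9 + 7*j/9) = j^5/3 + 5*j^4/9 - 65*j^3/27 - 155*j^2/27 - 28*j/9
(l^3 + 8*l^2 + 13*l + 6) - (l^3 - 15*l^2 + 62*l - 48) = 23*l^2 - 49*l + 54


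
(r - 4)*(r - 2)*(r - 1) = r^3 - 7*r^2 + 14*r - 8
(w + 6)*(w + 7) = w^2 + 13*w + 42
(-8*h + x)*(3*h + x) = -24*h^2 - 5*h*x + x^2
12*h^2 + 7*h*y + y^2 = (3*h + y)*(4*h + y)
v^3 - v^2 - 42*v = v*(v - 7)*(v + 6)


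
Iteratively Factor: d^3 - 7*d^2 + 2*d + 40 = (d - 5)*(d^2 - 2*d - 8) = (d - 5)*(d + 2)*(d - 4)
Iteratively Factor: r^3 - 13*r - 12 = (r + 3)*(r^2 - 3*r - 4) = (r - 4)*(r + 3)*(r + 1)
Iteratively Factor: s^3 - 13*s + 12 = (s - 1)*(s^2 + s - 12) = (s - 3)*(s - 1)*(s + 4)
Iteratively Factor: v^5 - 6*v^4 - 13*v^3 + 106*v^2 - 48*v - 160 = (v + 1)*(v^4 - 7*v^3 - 6*v^2 + 112*v - 160) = (v - 2)*(v + 1)*(v^3 - 5*v^2 - 16*v + 80) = (v - 5)*(v - 2)*(v + 1)*(v^2 - 16) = (v - 5)*(v - 4)*(v - 2)*(v + 1)*(v + 4)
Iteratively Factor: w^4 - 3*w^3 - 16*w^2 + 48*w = (w + 4)*(w^3 - 7*w^2 + 12*w) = w*(w + 4)*(w^2 - 7*w + 12) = w*(w - 4)*(w + 4)*(w - 3)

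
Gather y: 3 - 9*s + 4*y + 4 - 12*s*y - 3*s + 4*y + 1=-12*s + y*(8 - 12*s) + 8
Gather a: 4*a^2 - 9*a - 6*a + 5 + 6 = 4*a^2 - 15*a + 11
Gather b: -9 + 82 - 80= -7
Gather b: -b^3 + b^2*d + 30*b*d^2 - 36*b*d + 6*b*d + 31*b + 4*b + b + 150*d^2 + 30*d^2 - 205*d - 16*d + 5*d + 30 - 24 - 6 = -b^3 + b^2*d + b*(30*d^2 - 30*d + 36) + 180*d^2 - 216*d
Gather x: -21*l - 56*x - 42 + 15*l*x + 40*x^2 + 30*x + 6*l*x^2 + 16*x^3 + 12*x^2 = -21*l + 16*x^3 + x^2*(6*l + 52) + x*(15*l - 26) - 42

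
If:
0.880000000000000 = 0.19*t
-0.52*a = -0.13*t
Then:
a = 1.16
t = 4.63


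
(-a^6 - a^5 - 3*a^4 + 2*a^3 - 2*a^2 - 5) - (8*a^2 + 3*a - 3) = -a^6 - a^5 - 3*a^4 + 2*a^3 - 10*a^2 - 3*a - 2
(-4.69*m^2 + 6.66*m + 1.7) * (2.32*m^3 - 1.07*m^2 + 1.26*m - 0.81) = -10.8808*m^5 + 20.4695*m^4 - 9.0916*m^3 + 10.3715*m^2 - 3.2526*m - 1.377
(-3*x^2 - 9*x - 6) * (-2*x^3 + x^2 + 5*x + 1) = 6*x^5 + 15*x^4 - 12*x^3 - 54*x^2 - 39*x - 6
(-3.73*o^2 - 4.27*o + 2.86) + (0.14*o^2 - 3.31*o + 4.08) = -3.59*o^2 - 7.58*o + 6.94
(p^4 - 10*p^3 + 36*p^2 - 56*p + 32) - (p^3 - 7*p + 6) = p^4 - 11*p^3 + 36*p^2 - 49*p + 26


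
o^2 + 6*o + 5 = (o + 1)*(o + 5)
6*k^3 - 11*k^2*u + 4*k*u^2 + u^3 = (-k + u)^2*(6*k + u)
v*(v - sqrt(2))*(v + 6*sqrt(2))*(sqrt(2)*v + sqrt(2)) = sqrt(2)*v^4 + sqrt(2)*v^3 + 10*v^3 - 12*sqrt(2)*v^2 + 10*v^2 - 12*sqrt(2)*v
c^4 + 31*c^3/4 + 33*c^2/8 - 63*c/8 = c*(c - 3/4)*(c + 3/2)*(c + 7)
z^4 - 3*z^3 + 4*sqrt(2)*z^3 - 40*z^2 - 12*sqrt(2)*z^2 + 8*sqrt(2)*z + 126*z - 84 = (z - 2)*(z - 1)*(z - 3*sqrt(2))*(z + 7*sqrt(2))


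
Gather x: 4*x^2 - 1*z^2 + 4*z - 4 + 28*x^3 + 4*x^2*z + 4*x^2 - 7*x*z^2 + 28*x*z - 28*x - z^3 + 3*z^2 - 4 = 28*x^3 + x^2*(4*z + 8) + x*(-7*z^2 + 28*z - 28) - z^3 + 2*z^2 + 4*z - 8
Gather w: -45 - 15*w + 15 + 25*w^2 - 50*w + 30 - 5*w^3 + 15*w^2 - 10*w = -5*w^3 + 40*w^2 - 75*w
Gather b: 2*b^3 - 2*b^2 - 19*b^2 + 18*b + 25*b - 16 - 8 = 2*b^3 - 21*b^2 + 43*b - 24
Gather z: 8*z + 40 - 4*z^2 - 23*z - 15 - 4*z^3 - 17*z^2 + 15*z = -4*z^3 - 21*z^2 + 25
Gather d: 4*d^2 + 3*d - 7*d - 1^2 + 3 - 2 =4*d^2 - 4*d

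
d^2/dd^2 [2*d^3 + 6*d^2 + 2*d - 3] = 12*d + 12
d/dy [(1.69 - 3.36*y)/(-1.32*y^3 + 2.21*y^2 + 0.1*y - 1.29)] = (-8.8704*y^3 + 14.118*y^2 - 7.4698*y + 4.1654)/(1.7424*y^6 - 5.8344*y^5 + 4.6201*y^4 + 3.8476*y^3 - 5.6918*y^2 - 0.258*y + 1.6641)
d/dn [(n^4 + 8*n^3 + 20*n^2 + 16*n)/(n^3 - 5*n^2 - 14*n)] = (n^2 - 14*n - 50)/(n^2 - 14*n + 49)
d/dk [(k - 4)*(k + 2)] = 2*k - 2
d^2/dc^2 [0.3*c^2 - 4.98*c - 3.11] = 0.600000000000000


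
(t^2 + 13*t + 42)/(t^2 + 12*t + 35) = (t + 6)/(t + 5)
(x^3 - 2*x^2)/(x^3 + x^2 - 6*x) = x/(x + 3)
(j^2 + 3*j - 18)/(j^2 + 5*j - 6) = (j - 3)/(j - 1)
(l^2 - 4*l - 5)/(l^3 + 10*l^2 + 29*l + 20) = (l - 5)/(l^2 + 9*l + 20)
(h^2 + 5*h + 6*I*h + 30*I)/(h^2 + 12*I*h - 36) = (h + 5)/(h + 6*I)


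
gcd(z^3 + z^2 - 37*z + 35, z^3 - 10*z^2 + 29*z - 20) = z^2 - 6*z + 5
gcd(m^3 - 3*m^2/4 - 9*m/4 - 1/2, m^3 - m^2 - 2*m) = m^2 - m - 2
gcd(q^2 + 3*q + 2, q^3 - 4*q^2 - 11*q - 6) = q + 1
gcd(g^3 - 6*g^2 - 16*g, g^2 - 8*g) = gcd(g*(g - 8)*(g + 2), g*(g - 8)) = g^2 - 8*g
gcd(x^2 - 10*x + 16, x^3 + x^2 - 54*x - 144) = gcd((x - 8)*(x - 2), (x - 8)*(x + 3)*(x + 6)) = x - 8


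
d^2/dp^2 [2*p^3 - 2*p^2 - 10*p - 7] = 12*p - 4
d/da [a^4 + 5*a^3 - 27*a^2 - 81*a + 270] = 4*a^3 + 15*a^2 - 54*a - 81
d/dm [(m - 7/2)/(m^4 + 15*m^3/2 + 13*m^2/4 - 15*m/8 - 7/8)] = 4*(-24*m^3 + 4*m^2 + 602*m - 119)/(32*m^7 + 464*m^6 + 1776*m^5 + 552*m^4 - 894*m^3 - 363*m^2 + 112*m + 49)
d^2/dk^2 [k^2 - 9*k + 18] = 2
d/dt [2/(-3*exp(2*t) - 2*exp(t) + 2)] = (12*exp(t) + 4)*exp(t)/(3*exp(2*t) + 2*exp(t) - 2)^2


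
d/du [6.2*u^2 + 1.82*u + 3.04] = 12.4*u + 1.82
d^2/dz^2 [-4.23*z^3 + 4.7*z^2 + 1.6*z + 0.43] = 9.4 - 25.38*z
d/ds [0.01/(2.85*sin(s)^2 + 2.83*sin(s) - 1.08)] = -(0.057*sin(s) + 0.0283)*cos(s)/(2.85*sin(s)^2 + 2.83*sin(s) - 1.08)^2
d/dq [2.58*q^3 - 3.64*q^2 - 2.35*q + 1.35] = 7.74*q^2 - 7.28*q - 2.35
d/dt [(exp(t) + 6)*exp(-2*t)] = (-exp(t) - 12)*exp(-2*t)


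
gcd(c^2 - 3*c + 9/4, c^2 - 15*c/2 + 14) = 1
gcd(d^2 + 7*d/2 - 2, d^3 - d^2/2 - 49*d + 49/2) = d - 1/2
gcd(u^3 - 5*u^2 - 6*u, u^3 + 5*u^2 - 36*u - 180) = u - 6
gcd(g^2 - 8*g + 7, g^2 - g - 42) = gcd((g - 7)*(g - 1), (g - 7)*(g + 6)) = g - 7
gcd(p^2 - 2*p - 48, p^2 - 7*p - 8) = p - 8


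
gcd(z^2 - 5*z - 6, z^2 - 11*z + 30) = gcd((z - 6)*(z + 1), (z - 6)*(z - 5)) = z - 6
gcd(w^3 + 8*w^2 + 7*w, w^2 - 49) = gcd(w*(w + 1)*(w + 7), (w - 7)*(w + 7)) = w + 7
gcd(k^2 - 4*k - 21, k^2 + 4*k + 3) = k + 3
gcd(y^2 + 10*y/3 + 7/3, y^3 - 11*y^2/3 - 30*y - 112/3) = y + 7/3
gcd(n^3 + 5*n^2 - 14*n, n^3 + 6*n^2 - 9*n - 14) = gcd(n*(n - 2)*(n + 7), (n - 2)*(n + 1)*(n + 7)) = n^2 + 5*n - 14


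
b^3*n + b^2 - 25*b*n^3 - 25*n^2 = (b - 5*n)*(b + 5*n)*(b*n + 1)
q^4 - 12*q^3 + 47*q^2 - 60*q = q*(q - 5)*(q - 4)*(q - 3)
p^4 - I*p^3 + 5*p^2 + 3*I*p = p*(p - 3*I)*(p + I)^2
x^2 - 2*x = x*(x - 2)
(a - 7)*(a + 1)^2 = a^3 - 5*a^2 - 13*a - 7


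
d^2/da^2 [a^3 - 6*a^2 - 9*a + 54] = 6*a - 12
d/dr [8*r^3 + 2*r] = 24*r^2 + 2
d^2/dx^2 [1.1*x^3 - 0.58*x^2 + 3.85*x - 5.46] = 6.6*x - 1.16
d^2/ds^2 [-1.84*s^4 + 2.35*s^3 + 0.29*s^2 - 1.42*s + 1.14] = -22.08*s^2 + 14.1*s + 0.58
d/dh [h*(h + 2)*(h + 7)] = 3*h^2 + 18*h + 14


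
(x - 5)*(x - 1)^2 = x^3 - 7*x^2 + 11*x - 5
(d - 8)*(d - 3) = d^2 - 11*d + 24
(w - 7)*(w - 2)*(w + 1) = w^3 - 8*w^2 + 5*w + 14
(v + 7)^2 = v^2 + 14*v + 49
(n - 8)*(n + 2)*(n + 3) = n^3 - 3*n^2 - 34*n - 48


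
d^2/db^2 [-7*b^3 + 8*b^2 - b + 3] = 16 - 42*b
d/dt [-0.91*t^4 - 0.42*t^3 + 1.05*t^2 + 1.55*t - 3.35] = -3.64*t^3 - 1.26*t^2 + 2.1*t + 1.55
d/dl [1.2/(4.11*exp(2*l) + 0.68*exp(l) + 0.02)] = (-9.864*exp(l) - 0.816)*exp(l)/(4.11*exp(2*l) + 0.68*exp(l) + 0.02)^2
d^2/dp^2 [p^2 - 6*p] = 2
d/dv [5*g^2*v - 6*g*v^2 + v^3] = 5*g^2 - 12*g*v + 3*v^2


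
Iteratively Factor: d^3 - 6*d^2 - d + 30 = (d - 5)*(d^2 - d - 6) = (d - 5)*(d + 2)*(d - 3)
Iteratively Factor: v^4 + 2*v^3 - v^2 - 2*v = (v + 2)*(v^3 - v) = v*(v + 2)*(v^2 - 1) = v*(v - 1)*(v + 2)*(v + 1)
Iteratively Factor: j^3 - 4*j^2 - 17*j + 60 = (j - 3)*(j^2 - j - 20) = (j - 3)*(j + 4)*(j - 5)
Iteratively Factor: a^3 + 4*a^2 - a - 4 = (a + 4)*(a^2 - 1) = (a - 1)*(a + 4)*(a + 1)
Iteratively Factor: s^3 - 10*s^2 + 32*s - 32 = (s - 2)*(s^2 - 8*s + 16) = (s - 4)*(s - 2)*(s - 4)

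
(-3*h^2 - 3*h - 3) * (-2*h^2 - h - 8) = 6*h^4 + 9*h^3 + 33*h^2 + 27*h + 24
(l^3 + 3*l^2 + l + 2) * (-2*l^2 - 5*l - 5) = -2*l^5 - 11*l^4 - 22*l^3 - 24*l^2 - 15*l - 10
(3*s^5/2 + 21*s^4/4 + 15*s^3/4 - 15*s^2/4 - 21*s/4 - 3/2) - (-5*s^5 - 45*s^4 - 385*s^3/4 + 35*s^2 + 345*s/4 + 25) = 13*s^5/2 + 201*s^4/4 + 100*s^3 - 155*s^2/4 - 183*s/2 - 53/2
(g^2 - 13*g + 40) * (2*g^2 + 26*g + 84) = 2*g^4 - 174*g^2 - 52*g + 3360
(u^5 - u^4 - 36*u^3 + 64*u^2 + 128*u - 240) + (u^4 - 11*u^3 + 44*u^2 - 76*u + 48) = u^5 - 47*u^3 + 108*u^2 + 52*u - 192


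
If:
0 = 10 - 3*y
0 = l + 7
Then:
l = -7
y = 10/3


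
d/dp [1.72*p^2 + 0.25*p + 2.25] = 3.44*p + 0.25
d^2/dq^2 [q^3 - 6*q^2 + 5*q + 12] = 6*q - 12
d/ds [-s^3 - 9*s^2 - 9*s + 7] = -3*s^2 - 18*s - 9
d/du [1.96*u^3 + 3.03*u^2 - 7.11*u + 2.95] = 5.88*u^2 + 6.06*u - 7.11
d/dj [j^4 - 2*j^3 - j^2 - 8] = 2*j*(2*j^2 - 3*j - 1)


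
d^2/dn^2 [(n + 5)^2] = 2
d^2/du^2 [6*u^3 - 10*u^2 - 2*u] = 36*u - 20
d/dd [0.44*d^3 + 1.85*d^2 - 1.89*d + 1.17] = 1.32*d^2 + 3.7*d - 1.89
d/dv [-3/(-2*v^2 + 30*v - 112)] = 3*(15 - 2*v)/(2*(v^2 - 15*v + 56)^2)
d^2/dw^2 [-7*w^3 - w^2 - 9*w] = -42*w - 2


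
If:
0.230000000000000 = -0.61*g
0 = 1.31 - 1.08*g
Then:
No Solution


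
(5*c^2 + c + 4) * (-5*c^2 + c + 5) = -25*c^4 + 6*c^2 + 9*c + 20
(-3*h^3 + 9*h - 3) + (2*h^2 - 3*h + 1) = -3*h^3 + 2*h^2 + 6*h - 2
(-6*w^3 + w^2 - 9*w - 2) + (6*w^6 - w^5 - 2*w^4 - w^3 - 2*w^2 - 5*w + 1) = 6*w^6 - w^5 - 2*w^4 - 7*w^3 - w^2 - 14*w - 1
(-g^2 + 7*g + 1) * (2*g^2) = -2*g^4 + 14*g^3 + 2*g^2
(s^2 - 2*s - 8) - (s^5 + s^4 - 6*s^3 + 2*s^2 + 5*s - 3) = -s^5 - s^4 + 6*s^3 - s^2 - 7*s - 5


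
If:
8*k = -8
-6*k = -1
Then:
No Solution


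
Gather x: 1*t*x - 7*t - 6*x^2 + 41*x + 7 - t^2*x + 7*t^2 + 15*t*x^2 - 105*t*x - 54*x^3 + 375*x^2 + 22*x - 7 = 7*t^2 - 7*t - 54*x^3 + x^2*(15*t + 369) + x*(-t^2 - 104*t + 63)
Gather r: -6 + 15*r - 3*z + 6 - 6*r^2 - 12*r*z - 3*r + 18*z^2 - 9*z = -6*r^2 + r*(12 - 12*z) + 18*z^2 - 12*z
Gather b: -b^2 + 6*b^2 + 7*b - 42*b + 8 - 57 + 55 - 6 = 5*b^2 - 35*b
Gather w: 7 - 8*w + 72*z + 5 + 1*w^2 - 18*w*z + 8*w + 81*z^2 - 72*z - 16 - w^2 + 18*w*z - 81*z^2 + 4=0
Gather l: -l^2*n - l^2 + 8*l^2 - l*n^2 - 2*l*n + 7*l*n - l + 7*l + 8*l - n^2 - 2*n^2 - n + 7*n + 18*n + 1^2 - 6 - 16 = l^2*(7 - n) + l*(-n^2 + 5*n + 14) - 3*n^2 + 24*n - 21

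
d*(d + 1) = d^2 + d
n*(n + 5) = n^2 + 5*n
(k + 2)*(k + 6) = k^2 + 8*k + 12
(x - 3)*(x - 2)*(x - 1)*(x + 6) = x^4 - 25*x^2 + 60*x - 36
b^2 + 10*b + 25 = (b + 5)^2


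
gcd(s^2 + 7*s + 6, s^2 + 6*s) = s + 6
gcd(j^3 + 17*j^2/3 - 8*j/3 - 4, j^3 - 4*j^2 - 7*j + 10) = j - 1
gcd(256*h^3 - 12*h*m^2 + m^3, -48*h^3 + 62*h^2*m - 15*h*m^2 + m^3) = 8*h - m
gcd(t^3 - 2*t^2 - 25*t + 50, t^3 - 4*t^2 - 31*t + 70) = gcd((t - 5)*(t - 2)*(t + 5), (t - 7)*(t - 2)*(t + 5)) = t^2 + 3*t - 10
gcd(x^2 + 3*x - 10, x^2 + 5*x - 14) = x - 2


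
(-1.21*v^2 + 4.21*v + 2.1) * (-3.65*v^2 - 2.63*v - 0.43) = 4.4165*v^4 - 12.1842*v^3 - 18.217*v^2 - 7.3333*v - 0.903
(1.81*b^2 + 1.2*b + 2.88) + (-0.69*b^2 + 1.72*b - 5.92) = 1.12*b^2 + 2.92*b - 3.04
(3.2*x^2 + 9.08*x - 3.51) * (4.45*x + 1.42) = 14.24*x^3 + 44.95*x^2 - 2.7259*x - 4.9842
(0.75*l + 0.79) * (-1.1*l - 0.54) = -0.825*l^2 - 1.274*l - 0.4266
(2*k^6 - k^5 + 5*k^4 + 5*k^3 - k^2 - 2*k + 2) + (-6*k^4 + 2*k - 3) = 2*k^6 - k^5 - k^4 + 5*k^3 - k^2 - 1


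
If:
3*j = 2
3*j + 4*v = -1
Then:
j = 2/3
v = -3/4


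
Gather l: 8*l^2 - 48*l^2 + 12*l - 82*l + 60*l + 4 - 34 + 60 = -40*l^2 - 10*l + 30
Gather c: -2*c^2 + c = -2*c^2 + c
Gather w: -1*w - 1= -w - 1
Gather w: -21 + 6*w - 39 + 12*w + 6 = 18*w - 54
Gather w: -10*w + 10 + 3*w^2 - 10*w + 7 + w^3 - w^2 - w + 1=w^3 + 2*w^2 - 21*w + 18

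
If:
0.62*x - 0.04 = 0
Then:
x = 0.06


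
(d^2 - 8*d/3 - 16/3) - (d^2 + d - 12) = 20/3 - 11*d/3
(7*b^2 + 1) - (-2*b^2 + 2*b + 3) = 9*b^2 - 2*b - 2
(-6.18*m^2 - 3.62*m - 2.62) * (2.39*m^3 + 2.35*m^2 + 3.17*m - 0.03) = -14.7702*m^5 - 23.1748*m^4 - 34.3594*m^3 - 17.447*m^2 - 8.1968*m + 0.0786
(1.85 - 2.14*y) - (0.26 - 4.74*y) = 2.6*y + 1.59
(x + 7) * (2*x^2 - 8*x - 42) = 2*x^3 + 6*x^2 - 98*x - 294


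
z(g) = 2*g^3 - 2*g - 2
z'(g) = 6*g^2 - 2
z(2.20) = 14.90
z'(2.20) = 27.04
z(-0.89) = -1.63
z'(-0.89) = 2.75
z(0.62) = -2.76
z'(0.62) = 0.31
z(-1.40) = -4.69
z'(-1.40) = 9.76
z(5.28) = 281.84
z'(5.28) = 165.27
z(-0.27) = -1.50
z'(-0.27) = -1.56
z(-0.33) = -1.41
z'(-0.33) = -1.35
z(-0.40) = -1.33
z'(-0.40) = -1.04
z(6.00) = 418.00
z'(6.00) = 214.00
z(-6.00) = -422.00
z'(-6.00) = 214.00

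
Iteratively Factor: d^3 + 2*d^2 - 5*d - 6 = (d + 3)*(d^2 - d - 2) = (d - 2)*(d + 3)*(d + 1)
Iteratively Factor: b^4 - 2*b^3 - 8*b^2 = (b)*(b^3 - 2*b^2 - 8*b) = b^2*(b^2 - 2*b - 8) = b^2*(b + 2)*(b - 4)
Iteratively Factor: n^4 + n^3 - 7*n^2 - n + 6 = (n - 2)*(n^3 + 3*n^2 - n - 3) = (n - 2)*(n + 3)*(n^2 - 1) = (n - 2)*(n - 1)*(n + 3)*(n + 1)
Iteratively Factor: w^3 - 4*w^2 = (w)*(w^2 - 4*w) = w*(w - 4)*(w)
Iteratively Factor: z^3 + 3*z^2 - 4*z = (z - 1)*(z^2 + 4*z) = z*(z - 1)*(z + 4)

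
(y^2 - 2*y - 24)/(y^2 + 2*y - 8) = (y - 6)/(y - 2)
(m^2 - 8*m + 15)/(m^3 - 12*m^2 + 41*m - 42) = (m - 5)/(m^2 - 9*m + 14)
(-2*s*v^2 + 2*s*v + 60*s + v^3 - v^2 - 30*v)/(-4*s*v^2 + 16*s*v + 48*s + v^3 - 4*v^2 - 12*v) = (2*s*v + 10*s - v^2 - 5*v)/(4*s*v + 8*s - v^2 - 2*v)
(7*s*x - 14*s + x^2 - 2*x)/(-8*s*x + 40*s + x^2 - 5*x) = (-7*s*x + 14*s - x^2 + 2*x)/(8*s*x - 40*s - x^2 + 5*x)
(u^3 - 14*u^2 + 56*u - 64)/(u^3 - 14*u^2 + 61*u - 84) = (u^2 - 10*u + 16)/(u^2 - 10*u + 21)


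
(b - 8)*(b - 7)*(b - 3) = b^3 - 18*b^2 + 101*b - 168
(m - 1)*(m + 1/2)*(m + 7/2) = m^3 + 3*m^2 - 9*m/4 - 7/4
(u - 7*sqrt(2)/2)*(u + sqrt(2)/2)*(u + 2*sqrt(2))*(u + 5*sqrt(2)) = u^4 + 4*sqrt(2)*u^3 - 51*u^2/2 - 169*sqrt(2)*u/2 - 70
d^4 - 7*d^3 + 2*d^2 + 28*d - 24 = (d - 6)*(d - 2)*(d - 1)*(d + 2)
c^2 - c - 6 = (c - 3)*(c + 2)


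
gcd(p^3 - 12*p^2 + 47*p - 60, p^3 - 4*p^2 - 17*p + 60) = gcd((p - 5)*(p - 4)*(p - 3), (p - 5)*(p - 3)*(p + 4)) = p^2 - 8*p + 15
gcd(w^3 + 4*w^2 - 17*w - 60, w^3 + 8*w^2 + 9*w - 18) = w + 3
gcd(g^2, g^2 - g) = g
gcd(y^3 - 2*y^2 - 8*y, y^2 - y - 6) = y + 2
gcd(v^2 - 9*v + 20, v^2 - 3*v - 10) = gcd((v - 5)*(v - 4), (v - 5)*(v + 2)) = v - 5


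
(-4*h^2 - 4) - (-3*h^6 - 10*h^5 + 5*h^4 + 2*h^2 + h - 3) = 3*h^6 + 10*h^5 - 5*h^4 - 6*h^2 - h - 1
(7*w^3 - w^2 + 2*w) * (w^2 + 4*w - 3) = 7*w^5 + 27*w^4 - 23*w^3 + 11*w^2 - 6*w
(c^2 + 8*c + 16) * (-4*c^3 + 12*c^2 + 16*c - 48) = -4*c^5 - 20*c^4 + 48*c^3 + 272*c^2 - 128*c - 768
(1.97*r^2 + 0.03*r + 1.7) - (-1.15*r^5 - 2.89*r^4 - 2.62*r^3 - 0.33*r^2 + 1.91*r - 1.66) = 1.15*r^5 + 2.89*r^4 + 2.62*r^3 + 2.3*r^2 - 1.88*r + 3.36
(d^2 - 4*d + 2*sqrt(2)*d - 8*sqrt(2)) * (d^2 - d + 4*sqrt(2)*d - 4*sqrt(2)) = d^4 - 5*d^3 + 6*sqrt(2)*d^3 - 30*sqrt(2)*d^2 + 20*d^2 - 80*d + 24*sqrt(2)*d + 64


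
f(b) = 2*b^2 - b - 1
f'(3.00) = 11.00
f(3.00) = 14.00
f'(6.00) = 23.00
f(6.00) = 65.00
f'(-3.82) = -16.28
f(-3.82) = 32.00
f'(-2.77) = -12.08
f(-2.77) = 17.12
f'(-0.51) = -3.04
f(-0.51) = 0.03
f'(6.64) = 25.56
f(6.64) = 80.54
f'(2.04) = 7.16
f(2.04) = 5.28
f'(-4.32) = -18.28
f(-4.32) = 40.64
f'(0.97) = 2.88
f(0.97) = -0.09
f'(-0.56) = -3.24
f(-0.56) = 0.19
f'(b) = 4*b - 1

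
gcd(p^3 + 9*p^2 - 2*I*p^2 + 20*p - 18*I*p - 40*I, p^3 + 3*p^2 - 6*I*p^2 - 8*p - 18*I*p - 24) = p - 2*I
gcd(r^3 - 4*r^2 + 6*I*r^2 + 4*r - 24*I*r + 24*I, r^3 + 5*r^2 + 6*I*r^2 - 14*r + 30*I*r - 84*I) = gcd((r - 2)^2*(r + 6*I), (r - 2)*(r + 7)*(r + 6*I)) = r^2 + r*(-2 + 6*I) - 12*I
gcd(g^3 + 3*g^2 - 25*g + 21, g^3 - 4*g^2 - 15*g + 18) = g - 1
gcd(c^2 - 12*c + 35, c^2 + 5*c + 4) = 1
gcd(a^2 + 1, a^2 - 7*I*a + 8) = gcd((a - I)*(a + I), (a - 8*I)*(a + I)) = a + I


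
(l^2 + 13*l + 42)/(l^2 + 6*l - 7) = (l + 6)/(l - 1)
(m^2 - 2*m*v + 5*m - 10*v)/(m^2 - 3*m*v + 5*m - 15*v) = (-m + 2*v)/(-m + 3*v)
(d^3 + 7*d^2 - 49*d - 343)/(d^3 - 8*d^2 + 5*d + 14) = (d^2 + 14*d + 49)/(d^2 - d - 2)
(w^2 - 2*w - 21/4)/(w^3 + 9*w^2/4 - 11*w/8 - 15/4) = 2*(2*w - 7)/(4*w^2 + 3*w - 10)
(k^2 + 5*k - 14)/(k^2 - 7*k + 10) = (k + 7)/(k - 5)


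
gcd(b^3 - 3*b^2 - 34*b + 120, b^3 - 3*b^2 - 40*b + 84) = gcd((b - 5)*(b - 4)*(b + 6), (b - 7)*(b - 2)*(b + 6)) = b + 6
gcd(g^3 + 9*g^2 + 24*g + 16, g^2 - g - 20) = g + 4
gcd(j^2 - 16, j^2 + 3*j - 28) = j - 4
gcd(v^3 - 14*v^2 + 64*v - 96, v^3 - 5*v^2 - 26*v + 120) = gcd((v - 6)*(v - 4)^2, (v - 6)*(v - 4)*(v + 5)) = v^2 - 10*v + 24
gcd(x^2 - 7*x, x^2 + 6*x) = x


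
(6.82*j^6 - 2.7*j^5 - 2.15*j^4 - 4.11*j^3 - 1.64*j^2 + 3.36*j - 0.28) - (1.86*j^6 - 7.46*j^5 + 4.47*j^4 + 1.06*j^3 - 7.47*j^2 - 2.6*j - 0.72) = 4.96*j^6 + 4.76*j^5 - 6.62*j^4 - 5.17*j^3 + 5.83*j^2 + 5.96*j + 0.44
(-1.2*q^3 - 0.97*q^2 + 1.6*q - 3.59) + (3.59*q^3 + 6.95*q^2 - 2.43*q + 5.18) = 2.39*q^3 + 5.98*q^2 - 0.83*q + 1.59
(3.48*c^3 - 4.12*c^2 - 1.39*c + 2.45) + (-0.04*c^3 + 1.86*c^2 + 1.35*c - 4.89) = 3.44*c^3 - 2.26*c^2 - 0.0399999999999998*c - 2.44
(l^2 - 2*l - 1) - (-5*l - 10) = l^2 + 3*l + 9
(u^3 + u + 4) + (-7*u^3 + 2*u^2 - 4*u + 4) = -6*u^3 + 2*u^2 - 3*u + 8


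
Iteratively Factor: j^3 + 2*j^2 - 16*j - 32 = (j + 4)*(j^2 - 2*j - 8) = (j - 4)*(j + 4)*(j + 2)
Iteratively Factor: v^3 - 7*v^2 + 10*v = (v - 5)*(v^2 - 2*v) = (v - 5)*(v - 2)*(v)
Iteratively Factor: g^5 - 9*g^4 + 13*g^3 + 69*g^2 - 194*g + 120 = (g - 1)*(g^4 - 8*g^3 + 5*g^2 + 74*g - 120) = (g - 5)*(g - 1)*(g^3 - 3*g^2 - 10*g + 24) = (g - 5)*(g - 4)*(g - 1)*(g^2 + g - 6) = (g - 5)*(g - 4)*(g - 1)*(g + 3)*(g - 2)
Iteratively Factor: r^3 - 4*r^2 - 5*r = (r + 1)*(r^2 - 5*r) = r*(r + 1)*(r - 5)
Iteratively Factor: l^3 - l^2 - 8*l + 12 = (l + 3)*(l^2 - 4*l + 4) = (l - 2)*(l + 3)*(l - 2)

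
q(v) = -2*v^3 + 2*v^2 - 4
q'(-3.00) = -66.00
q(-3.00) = 68.00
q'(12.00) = -816.00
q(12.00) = -3172.00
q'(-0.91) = -8.61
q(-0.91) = -0.84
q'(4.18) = -88.11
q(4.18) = -115.12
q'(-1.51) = -19.72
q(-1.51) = 7.45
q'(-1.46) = -18.63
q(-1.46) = 6.49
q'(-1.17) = -12.89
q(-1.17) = 1.94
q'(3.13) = -46.26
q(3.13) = -45.73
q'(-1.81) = -26.90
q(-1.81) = 14.41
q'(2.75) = -34.38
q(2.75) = -30.47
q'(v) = -6*v^2 + 4*v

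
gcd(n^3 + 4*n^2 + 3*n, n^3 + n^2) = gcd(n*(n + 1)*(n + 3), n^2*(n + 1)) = n^2 + n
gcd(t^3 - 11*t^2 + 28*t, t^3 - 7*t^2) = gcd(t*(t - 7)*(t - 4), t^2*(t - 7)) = t^2 - 7*t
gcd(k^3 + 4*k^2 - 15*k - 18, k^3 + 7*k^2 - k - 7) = k + 1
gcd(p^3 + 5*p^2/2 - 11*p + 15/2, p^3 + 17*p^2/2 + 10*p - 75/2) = p^2 + 7*p/2 - 15/2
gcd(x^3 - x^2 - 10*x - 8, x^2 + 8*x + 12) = x + 2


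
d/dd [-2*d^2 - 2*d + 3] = -4*d - 2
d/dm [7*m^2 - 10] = 14*m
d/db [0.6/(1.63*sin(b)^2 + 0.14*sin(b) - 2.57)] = -(1.956*sin(b) + 0.084)*cos(b)/(1.63*sin(b)^2 + 0.14*sin(b) - 2.57)^2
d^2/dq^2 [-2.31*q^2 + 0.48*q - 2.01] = -4.62000000000000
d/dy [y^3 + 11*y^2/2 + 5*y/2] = 3*y^2 + 11*y + 5/2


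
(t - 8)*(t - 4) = t^2 - 12*t + 32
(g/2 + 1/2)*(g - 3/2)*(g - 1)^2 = g^4/2 - 5*g^3/4 + g^2/4 + 5*g/4 - 3/4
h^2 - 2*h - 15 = (h - 5)*(h + 3)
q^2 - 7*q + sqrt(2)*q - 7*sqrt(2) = (q - 7)*(q + sqrt(2))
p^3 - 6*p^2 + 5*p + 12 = (p - 4)*(p - 3)*(p + 1)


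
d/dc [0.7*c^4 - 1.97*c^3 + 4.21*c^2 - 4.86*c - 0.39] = 2.8*c^3 - 5.91*c^2 + 8.42*c - 4.86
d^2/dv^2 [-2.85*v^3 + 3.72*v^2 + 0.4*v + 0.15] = 7.44 - 17.1*v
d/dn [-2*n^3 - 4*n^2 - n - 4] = -6*n^2 - 8*n - 1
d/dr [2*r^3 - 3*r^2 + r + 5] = 6*r^2 - 6*r + 1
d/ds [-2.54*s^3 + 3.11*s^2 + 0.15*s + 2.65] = -7.62*s^2 + 6.22*s + 0.15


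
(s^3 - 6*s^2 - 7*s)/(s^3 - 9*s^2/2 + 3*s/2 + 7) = 2*s*(s - 7)/(2*s^2 - 11*s + 14)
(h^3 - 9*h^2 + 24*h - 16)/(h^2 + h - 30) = (h^3 - 9*h^2 + 24*h - 16)/(h^2 + h - 30)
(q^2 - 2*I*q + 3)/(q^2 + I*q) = (q - 3*I)/q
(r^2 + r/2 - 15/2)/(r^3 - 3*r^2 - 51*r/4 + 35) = 2*(r + 3)/(2*r^2 - r - 28)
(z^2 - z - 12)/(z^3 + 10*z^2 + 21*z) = (z - 4)/(z*(z + 7))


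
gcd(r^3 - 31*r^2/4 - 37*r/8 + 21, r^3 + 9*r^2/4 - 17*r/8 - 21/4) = r^2 + r/4 - 21/8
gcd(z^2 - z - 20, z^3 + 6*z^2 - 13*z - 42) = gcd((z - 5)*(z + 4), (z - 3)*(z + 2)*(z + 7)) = 1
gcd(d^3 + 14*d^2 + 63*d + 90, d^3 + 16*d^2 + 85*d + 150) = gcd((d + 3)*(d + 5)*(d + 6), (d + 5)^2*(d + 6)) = d^2 + 11*d + 30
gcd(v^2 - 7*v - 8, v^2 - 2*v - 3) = v + 1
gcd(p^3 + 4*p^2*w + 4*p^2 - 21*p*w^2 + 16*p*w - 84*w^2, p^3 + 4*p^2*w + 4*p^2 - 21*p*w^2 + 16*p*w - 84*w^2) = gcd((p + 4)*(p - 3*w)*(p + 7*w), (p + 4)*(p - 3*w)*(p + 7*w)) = p^3 + 4*p^2*w + 4*p^2 - 21*p*w^2 + 16*p*w - 84*w^2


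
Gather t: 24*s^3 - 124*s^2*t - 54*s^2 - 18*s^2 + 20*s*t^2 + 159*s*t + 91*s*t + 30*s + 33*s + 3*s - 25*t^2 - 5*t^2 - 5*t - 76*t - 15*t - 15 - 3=24*s^3 - 72*s^2 + 66*s + t^2*(20*s - 30) + t*(-124*s^2 + 250*s - 96) - 18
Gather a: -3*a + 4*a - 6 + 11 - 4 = a + 1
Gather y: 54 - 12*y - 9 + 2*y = 45 - 10*y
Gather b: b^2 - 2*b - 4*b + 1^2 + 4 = b^2 - 6*b + 5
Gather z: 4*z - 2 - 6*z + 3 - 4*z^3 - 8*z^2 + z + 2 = -4*z^3 - 8*z^2 - z + 3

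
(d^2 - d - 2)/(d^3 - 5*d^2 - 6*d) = (d - 2)/(d*(d - 6))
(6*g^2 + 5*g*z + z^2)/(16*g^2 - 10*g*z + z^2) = (6*g^2 + 5*g*z + z^2)/(16*g^2 - 10*g*z + z^2)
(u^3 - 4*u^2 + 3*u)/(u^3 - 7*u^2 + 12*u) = (u - 1)/(u - 4)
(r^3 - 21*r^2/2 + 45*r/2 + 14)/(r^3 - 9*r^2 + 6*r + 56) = (r + 1/2)/(r + 2)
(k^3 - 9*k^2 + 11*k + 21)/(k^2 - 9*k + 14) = (k^2 - 2*k - 3)/(k - 2)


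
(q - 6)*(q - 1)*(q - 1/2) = q^3 - 15*q^2/2 + 19*q/2 - 3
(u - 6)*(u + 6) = u^2 - 36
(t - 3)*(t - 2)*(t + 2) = t^3 - 3*t^2 - 4*t + 12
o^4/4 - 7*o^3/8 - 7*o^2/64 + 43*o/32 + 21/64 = (o/4 + 1/4)*(o - 3)*(o - 7/4)*(o + 1/4)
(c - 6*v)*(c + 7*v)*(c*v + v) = c^3*v + c^2*v^2 + c^2*v - 42*c*v^3 + c*v^2 - 42*v^3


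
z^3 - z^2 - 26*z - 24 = (z - 6)*(z + 1)*(z + 4)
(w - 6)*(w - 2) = w^2 - 8*w + 12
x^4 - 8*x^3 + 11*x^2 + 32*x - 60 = (x - 5)*(x - 3)*(x - 2)*(x + 2)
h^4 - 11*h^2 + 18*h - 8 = (h - 2)*(h - 1)^2*(h + 4)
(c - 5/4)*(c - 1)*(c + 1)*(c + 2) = c^4 + 3*c^3/4 - 7*c^2/2 - 3*c/4 + 5/2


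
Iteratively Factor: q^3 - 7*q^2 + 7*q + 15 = (q + 1)*(q^2 - 8*q + 15) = (q - 3)*(q + 1)*(q - 5)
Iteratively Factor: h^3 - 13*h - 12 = (h + 3)*(h^2 - 3*h - 4) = (h + 1)*(h + 3)*(h - 4)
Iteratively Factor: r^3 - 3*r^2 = (r)*(r^2 - 3*r) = r*(r - 3)*(r)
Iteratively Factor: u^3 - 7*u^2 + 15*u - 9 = (u - 1)*(u^2 - 6*u + 9) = (u - 3)*(u - 1)*(u - 3)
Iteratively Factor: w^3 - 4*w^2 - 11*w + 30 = (w - 5)*(w^2 + w - 6) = (w - 5)*(w + 3)*(w - 2)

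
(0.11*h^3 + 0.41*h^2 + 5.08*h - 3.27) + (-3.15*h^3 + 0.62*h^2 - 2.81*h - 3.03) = -3.04*h^3 + 1.03*h^2 + 2.27*h - 6.3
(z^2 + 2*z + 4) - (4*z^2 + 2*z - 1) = 5 - 3*z^2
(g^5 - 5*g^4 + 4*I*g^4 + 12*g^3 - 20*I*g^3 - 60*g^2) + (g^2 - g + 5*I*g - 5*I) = g^5 - 5*g^4 + 4*I*g^4 + 12*g^3 - 20*I*g^3 - 59*g^2 - g + 5*I*g - 5*I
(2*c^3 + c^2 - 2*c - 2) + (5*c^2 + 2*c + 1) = 2*c^3 + 6*c^2 - 1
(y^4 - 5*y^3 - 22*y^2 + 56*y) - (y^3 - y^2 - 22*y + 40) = y^4 - 6*y^3 - 21*y^2 + 78*y - 40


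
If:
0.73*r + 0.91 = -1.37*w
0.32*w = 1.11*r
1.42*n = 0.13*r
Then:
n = -0.02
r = -0.17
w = -0.58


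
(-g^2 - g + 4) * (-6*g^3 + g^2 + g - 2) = 6*g^5 + 5*g^4 - 26*g^3 + 5*g^2 + 6*g - 8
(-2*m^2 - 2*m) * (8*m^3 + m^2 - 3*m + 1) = -16*m^5 - 18*m^4 + 4*m^3 + 4*m^2 - 2*m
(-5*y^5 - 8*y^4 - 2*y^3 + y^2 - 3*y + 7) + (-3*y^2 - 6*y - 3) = -5*y^5 - 8*y^4 - 2*y^3 - 2*y^2 - 9*y + 4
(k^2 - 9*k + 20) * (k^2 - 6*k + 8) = k^4 - 15*k^3 + 82*k^2 - 192*k + 160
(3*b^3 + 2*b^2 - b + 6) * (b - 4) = 3*b^4 - 10*b^3 - 9*b^2 + 10*b - 24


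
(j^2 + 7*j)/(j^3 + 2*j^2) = (j + 7)/(j*(j + 2))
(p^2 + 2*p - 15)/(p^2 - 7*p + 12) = (p + 5)/(p - 4)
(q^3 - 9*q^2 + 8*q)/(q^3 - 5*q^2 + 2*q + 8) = q*(q^2 - 9*q + 8)/(q^3 - 5*q^2 + 2*q + 8)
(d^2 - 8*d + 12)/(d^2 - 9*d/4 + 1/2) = 4*(d - 6)/(4*d - 1)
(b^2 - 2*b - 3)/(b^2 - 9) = (b + 1)/(b + 3)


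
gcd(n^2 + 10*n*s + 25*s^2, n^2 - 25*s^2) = n + 5*s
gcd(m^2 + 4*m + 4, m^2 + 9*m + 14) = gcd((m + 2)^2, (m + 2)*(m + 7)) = m + 2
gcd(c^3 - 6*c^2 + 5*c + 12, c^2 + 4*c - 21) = c - 3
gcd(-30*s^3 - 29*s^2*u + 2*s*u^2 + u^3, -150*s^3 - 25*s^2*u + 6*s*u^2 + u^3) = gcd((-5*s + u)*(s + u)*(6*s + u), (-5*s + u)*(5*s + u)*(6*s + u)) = 30*s^2 - s*u - u^2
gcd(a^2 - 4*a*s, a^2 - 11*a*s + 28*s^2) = -a + 4*s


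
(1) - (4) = -3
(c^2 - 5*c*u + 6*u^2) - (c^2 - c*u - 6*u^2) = -4*c*u + 12*u^2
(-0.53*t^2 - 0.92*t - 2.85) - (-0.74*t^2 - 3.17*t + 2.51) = 0.21*t^2 + 2.25*t - 5.36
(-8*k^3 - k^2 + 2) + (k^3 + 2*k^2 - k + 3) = -7*k^3 + k^2 - k + 5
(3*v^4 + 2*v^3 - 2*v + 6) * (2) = 6*v^4 + 4*v^3 - 4*v + 12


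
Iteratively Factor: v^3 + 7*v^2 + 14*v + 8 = (v + 2)*(v^2 + 5*v + 4) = (v + 2)*(v + 4)*(v + 1)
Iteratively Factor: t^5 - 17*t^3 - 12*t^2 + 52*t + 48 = (t + 2)*(t^4 - 2*t^3 - 13*t^2 + 14*t + 24) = (t + 2)*(t + 3)*(t^3 - 5*t^2 + 2*t + 8) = (t + 1)*(t + 2)*(t + 3)*(t^2 - 6*t + 8) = (t - 2)*(t + 1)*(t + 2)*(t + 3)*(t - 4)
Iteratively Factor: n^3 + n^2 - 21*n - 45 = (n + 3)*(n^2 - 2*n - 15) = (n - 5)*(n + 3)*(n + 3)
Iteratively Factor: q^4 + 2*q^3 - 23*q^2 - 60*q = (q + 4)*(q^3 - 2*q^2 - 15*q) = q*(q + 4)*(q^2 - 2*q - 15) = q*(q + 3)*(q + 4)*(q - 5)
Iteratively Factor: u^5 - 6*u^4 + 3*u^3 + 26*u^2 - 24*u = (u + 2)*(u^4 - 8*u^3 + 19*u^2 - 12*u) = (u - 1)*(u + 2)*(u^3 - 7*u^2 + 12*u) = (u - 4)*(u - 1)*(u + 2)*(u^2 - 3*u) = (u - 4)*(u - 3)*(u - 1)*(u + 2)*(u)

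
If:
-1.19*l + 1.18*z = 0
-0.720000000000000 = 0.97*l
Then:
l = -0.74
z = -0.75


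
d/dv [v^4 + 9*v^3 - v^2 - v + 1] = 4*v^3 + 27*v^2 - 2*v - 1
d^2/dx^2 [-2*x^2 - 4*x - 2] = -4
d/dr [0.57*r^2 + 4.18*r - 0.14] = 1.14*r + 4.18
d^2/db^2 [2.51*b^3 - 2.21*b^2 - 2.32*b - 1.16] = 15.06*b - 4.42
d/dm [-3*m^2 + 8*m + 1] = 8 - 6*m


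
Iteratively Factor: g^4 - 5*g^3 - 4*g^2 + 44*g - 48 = (g + 3)*(g^3 - 8*g^2 + 20*g - 16) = (g - 4)*(g + 3)*(g^2 - 4*g + 4) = (g - 4)*(g - 2)*(g + 3)*(g - 2)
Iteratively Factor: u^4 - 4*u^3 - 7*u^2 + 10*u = (u - 5)*(u^3 + u^2 - 2*u) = (u - 5)*(u - 1)*(u^2 + 2*u) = u*(u - 5)*(u - 1)*(u + 2)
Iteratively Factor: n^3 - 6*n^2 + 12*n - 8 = (n - 2)*(n^2 - 4*n + 4) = (n - 2)^2*(n - 2)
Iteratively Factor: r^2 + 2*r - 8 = (r - 2)*(r + 4)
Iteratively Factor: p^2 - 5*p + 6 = (p - 2)*(p - 3)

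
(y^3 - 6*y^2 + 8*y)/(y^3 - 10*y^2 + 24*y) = (y - 2)/(y - 6)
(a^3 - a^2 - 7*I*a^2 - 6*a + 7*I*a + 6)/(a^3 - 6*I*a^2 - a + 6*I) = (a - I)/(a + 1)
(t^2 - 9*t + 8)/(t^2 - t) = (t - 8)/t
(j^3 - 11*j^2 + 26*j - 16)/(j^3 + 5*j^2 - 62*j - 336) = (j^2 - 3*j + 2)/(j^2 + 13*j + 42)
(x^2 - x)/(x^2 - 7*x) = (x - 1)/(x - 7)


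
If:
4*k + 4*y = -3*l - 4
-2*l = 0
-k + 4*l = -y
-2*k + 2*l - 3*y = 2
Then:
No Solution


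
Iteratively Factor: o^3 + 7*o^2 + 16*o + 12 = (o + 3)*(o^2 + 4*o + 4) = (o + 2)*(o + 3)*(o + 2)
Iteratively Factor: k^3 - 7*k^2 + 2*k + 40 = (k + 2)*(k^2 - 9*k + 20) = (k - 4)*(k + 2)*(k - 5)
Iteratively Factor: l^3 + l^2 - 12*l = (l + 4)*(l^2 - 3*l) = l*(l + 4)*(l - 3)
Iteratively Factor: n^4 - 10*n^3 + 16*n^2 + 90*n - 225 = (n - 5)*(n^3 - 5*n^2 - 9*n + 45) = (n - 5)*(n + 3)*(n^2 - 8*n + 15) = (n - 5)^2*(n + 3)*(n - 3)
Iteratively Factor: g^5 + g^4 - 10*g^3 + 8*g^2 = (g)*(g^4 + g^3 - 10*g^2 + 8*g) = g*(g - 1)*(g^3 + 2*g^2 - 8*g) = g*(g - 1)*(g + 4)*(g^2 - 2*g) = g*(g - 2)*(g - 1)*(g + 4)*(g)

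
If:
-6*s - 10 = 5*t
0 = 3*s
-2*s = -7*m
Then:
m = 0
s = 0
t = -2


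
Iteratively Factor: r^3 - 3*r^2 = (r)*(r^2 - 3*r) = r*(r - 3)*(r)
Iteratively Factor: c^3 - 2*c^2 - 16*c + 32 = (c - 2)*(c^2 - 16) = (c - 2)*(c + 4)*(c - 4)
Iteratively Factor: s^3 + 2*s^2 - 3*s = (s - 1)*(s^2 + 3*s) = (s - 1)*(s + 3)*(s)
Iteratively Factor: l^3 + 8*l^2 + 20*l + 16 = (l + 2)*(l^2 + 6*l + 8) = (l + 2)*(l + 4)*(l + 2)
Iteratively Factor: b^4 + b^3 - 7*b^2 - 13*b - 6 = (b + 1)*(b^3 - 7*b - 6) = (b + 1)*(b + 2)*(b^2 - 2*b - 3) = (b + 1)^2*(b + 2)*(b - 3)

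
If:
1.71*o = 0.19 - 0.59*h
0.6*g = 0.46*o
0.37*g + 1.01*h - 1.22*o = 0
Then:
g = 0.06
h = 0.08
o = 0.08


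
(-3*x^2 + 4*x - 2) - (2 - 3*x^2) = 4*x - 4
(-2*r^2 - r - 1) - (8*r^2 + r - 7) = -10*r^2 - 2*r + 6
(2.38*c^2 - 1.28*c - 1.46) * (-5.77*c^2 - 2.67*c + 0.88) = -13.7326*c^4 + 1.031*c^3 + 13.9362*c^2 + 2.7718*c - 1.2848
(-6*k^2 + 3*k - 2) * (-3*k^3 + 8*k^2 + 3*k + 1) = 18*k^5 - 57*k^4 + 12*k^3 - 13*k^2 - 3*k - 2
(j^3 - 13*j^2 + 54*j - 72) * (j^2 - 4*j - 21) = j^5 - 17*j^4 + 85*j^3 - 15*j^2 - 846*j + 1512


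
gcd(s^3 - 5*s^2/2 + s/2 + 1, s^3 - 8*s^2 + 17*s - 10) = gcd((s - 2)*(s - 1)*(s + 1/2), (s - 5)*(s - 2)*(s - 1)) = s^2 - 3*s + 2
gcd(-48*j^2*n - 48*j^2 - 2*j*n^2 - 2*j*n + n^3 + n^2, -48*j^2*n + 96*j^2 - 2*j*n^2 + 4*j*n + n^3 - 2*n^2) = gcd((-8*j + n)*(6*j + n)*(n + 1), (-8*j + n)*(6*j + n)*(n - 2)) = 48*j^2 + 2*j*n - n^2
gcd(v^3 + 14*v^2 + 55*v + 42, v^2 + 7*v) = v + 7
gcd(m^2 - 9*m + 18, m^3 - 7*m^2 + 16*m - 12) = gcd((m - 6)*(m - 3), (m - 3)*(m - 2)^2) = m - 3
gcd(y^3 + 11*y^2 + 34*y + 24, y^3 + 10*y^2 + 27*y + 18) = y^2 + 7*y + 6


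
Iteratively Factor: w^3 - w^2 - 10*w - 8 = (w + 2)*(w^2 - 3*w - 4) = (w - 4)*(w + 2)*(w + 1)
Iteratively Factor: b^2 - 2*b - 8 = (b - 4)*(b + 2)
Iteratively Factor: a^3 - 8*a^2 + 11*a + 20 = (a - 4)*(a^2 - 4*a - 5) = (a - 4)*(a + 1)*(a - 5)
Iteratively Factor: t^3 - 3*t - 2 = (t + 1)*(t^2 - t - 2) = (t + 1)^2*(t - 2)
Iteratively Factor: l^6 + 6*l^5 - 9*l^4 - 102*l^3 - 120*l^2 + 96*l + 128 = (l - 1)*(l^5 + 7*l^4 - 2*l^3 - 104*l^2 - 224*l - 128) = (l - 4)*(l - 1)*(l^4 + 11*l^3 + 42*l^2 + 64*l + 32) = (l - 4)*(l - 1)*(l + 4)*(l^3 + 7*l^2 + 14*l + 8) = (l - 4)*(l - 1)*(l + 1)*(l + 4)*(l^2 + 6*l + 8) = (l - 4)*(l - 1)*(l + 1)*(l + 2)*(l + 4)*(l + 4)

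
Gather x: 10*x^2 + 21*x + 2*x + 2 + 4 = 10*x^2 + 23*x + 6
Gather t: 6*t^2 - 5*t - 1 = 6*t^2 - 5*t - 1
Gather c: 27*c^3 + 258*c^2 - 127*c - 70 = 27*c^3 + 258*c^2 - 127*c - 70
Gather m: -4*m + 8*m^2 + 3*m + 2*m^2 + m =10*m^2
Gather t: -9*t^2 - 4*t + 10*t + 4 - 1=-9*t^2 + 6*t + 3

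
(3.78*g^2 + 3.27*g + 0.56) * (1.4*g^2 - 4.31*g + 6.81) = 5.292*g^4 - 11.7138*g^3 + 12.4321*g^2 + 19.8551*g + 3.8136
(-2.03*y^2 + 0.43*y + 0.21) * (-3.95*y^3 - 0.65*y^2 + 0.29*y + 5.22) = 8.0185*y^5 - 0.379*y^4 - 1.6977*y^3 - 10.6084*y^2 + 2.3055*y + 1.0962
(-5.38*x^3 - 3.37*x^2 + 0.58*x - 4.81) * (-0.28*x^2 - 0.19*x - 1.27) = 1.5064*x^5 + 1.9658*x^4 + 7.3105*x^3 + 5.5165*x^2 + 0.1773*x + 6.1087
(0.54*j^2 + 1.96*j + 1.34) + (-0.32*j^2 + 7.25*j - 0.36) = 0.22*j^2 + 9.21*j + 0.98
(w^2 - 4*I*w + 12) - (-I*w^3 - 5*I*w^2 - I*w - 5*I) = I*w^3 + w^2 + 5*I*w^2 - 3*I*w + 12 + 5*I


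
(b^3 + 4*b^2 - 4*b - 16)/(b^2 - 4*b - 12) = (b^2 + 2*b - 8)/(b - 6)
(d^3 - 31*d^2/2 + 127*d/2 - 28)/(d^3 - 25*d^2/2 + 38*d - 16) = (d - 7)/(d - 4)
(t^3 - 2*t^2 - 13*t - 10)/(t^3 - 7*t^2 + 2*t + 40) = (t + 1)/(t - 4)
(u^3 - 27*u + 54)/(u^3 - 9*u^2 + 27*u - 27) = (u + 6)/(u - 3)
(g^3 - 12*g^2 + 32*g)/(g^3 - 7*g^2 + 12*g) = (g - 8)/(g - 3)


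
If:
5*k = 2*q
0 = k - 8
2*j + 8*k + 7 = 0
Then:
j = -71/2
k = 8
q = 20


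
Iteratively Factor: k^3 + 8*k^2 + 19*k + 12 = (k + 4)*(k^2 + 4*k + 3) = (k + 3)*(k + 4)*(k + 1)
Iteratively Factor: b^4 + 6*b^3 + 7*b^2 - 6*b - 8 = (b - 1)*(b^3 + 7*b^2 + 14*b + 8) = (b - 1)*(b + 2)*(b^2 + 5*b + 4) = (b - 1)*(b + 2)*(b + 4)*(b + 1)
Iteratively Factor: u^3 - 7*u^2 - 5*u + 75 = (u - 5)*(u^2 - 2*u - 15) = (u - 5)^2*(u + 3)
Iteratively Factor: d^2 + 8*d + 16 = (d + 4)*(d + 4)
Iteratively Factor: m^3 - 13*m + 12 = (m - 3)*(m^2 + 3*m - 4) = (m - 3)*(m + 4)*(m - 1)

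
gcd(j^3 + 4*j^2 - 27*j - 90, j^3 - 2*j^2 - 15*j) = j^2 - 2*j - 15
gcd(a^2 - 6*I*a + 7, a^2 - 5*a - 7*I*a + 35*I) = a - 7*I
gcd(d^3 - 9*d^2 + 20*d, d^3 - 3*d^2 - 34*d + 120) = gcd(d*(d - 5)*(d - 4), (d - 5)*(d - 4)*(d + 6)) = d^2 - 9*d + 20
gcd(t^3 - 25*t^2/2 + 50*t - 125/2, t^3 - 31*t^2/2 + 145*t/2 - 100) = t^2 - 15*t/2 + 25/2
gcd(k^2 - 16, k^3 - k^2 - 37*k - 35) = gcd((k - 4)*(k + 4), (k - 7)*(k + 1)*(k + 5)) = 1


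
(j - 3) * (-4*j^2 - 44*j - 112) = -4*j^3 - 32*j^2 + 20*j + 336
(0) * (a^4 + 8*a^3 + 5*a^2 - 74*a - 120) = 0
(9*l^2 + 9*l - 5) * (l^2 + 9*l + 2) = 9*l^4 + 90*l^3 + 94*l^2 - 27*l - 10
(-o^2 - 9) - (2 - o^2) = -11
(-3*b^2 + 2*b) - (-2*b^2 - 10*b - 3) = -b^2 + 12*b + 3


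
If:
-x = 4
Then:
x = -4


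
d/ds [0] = 0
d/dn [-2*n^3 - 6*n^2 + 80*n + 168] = -6*n^2 - 12*n + 80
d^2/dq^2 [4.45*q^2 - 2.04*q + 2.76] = 8.90000000000000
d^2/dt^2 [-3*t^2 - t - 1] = -6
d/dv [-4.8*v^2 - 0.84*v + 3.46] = -9.6*v - 0.84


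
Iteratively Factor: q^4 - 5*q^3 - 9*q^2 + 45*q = (q)*(q^3 - 5*q^2 - 9*q + 45) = q*(q - 5)*(q^2 - 9) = q*(q - 5)*(q + 3)*(q - 3)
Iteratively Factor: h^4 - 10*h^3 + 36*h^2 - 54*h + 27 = (h - 3)*(h^3 - 7*h^2 + 15*h - 9) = (h - 3)^2*(h^2 - 4*h + 3) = (h - 3)^2*(h - 1)*(h - 3)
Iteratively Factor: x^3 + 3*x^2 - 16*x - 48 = (x + 4)*(x^2 - x - 12) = (x + 3)*(x + 4)*(x - 4)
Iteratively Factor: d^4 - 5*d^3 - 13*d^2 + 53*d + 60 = (d + 3)*(d^3 - 8*d^2 + 11*d + 20) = (d + 1)*(d + 3)*(d^2 - 9*d + 20) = (d - 5)*(d + 1)*(d + 3)*(d - 4)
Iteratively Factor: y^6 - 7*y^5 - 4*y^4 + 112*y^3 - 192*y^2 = (y - 4)*(y^5 - 3*y^4 - 16*y^3 + 48*y^2) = (y - 4)^2*(y^4 + y^3 - 12*y^2) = (y - 4)^2*(y + 4)*(y^3 - 3*y^2) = y*(y - 4)^2*(y + 4)*(y^2 - 3*y) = y*(y - 4)^2*(y - 3)*(y + 4)*(y)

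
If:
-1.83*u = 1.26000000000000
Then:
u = -0.69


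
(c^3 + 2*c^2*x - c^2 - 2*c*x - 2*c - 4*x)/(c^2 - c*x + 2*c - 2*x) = (c^3 + 2*c^2*x - c^2 - 2*c*x - 2*c - 4*x)/(c^2 - c*x + 2*c - 2*x)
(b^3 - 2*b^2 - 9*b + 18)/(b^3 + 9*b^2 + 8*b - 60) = (b^2 - 9)/(b^2 + 11*b + 30)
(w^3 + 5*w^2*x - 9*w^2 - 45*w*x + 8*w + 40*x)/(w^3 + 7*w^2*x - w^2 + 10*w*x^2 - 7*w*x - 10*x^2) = (w - 8)/(w + 2*x)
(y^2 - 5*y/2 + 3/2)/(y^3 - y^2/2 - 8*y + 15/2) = (2*y - 3)/(2*y^2 + y - 15)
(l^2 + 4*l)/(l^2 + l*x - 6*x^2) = l*(l + 4)/(l^2 + l*x - 6*x^2)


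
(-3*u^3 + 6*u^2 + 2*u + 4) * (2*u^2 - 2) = -6*u^5 + 12*u^4 + 10*u^3 - 4*u^2 - 4*u - 8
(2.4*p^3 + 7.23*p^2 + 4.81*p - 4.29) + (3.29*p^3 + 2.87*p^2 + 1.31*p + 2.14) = 5.69*p^3 + 10.1*p^2 + 6.12*p - 2.15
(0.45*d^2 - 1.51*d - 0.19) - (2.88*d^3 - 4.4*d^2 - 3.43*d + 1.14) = -2.88*d^3 + 4.85*d^2 + 1.92*d - 1.33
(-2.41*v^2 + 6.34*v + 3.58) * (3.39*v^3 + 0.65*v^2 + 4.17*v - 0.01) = -8.1699*v^5 + 19.9261*v^4 + 6.2075*v^3 + 28.7889*v^2 + 14.8652*v - 0.0358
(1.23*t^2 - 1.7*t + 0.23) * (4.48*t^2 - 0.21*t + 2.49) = 5.5104*t^4 - 7.8743*t^3 + 4.4501*t^2 - 4.2813*t + 0.5727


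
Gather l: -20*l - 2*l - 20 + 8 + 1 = -22*l - 11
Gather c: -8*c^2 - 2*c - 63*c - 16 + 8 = -8*c^2 - 65*c - 8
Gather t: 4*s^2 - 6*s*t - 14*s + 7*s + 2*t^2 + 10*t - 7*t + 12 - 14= 4*s^2 - 7*s + 2*t^2 + t*(3 - 6*s) - 2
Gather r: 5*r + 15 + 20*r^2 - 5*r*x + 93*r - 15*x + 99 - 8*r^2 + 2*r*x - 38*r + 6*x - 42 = 12*r^2 + r*(60 - 3*x) - 9*x + 72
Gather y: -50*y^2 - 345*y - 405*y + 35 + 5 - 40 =-50*y^2 - 750*y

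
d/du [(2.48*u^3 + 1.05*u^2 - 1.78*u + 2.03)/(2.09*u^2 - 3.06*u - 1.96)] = (5.1832*u^4 - 15.1776*u^3 - 14.0752*u^2 - 12.6014*u + 9.7006)/(4.3681*u^4 - 12.7908*u^3 + 1.1708*u^2 + 11.9952*u + 3.8416)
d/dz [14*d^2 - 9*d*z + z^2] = -9*d + 2*z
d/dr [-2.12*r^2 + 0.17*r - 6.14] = 0.17 - 4.24*r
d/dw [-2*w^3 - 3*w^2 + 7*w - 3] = -6*w^2 - 6*w + 7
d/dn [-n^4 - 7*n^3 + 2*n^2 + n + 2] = -4*n^3 - 21*n^2 + 4*n + 1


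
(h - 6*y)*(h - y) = h^2 - 7*h*y + 6*y^2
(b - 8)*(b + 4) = b^2 - 4*b - 32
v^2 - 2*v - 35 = (v - 7)*(v + 5)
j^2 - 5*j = j*(j - 5)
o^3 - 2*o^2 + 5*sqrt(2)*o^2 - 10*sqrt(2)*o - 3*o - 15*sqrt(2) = (o - 3)*(o + 1)*(o + 5*sqrt(2))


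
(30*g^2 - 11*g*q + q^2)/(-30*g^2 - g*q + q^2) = (-5*g + q)/(5*g + q)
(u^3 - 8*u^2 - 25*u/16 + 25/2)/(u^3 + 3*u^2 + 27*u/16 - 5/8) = (4*u^2 - 37*u + 40)/(4*u^2 + 7*u - 2)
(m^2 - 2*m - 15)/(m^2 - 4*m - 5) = (m + 3)/(m + 1)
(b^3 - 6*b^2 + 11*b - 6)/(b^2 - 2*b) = b - 4 + 3/b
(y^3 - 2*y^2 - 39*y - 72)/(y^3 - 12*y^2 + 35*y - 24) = (y^2 + 6*y + 9)/(y^2 - 4*y + 3)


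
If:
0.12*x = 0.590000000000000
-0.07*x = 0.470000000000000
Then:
No Solution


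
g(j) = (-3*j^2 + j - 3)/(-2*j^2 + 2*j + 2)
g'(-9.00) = 0.00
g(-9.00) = 1.43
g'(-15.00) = 0.00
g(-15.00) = 1.45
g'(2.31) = -4.19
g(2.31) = 4.12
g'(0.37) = -0.23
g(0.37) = -1.23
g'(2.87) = -1.23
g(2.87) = 2.84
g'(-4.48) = 0.02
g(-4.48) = 1.44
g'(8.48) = -0.03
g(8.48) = 1.68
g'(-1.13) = 3.79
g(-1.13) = 2.83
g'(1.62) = -534318.18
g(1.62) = 1051.50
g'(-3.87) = 0.03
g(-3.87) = 1.45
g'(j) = (1 - 6*j)/(-2*j^2 + 2*j + 2) + (4*j - 2)*(-3*j^2 + j - 3)/(-2*j^2 + 2*j + 2)^2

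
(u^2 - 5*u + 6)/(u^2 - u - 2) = (u - 3)/(u + 1)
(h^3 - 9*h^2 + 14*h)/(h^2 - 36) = h*(h^2 - 9*h + 14)/(h^2 - 36)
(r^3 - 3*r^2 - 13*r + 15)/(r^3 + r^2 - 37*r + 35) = (r + 3)/(r + 7)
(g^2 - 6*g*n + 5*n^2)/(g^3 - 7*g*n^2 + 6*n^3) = (g - 5*n)/(g^2 + g*n - 6*n^2)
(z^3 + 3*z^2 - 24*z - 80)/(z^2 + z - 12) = (z^2 - z - 20)/(z - 3)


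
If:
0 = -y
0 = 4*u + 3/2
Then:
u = -3/8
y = 0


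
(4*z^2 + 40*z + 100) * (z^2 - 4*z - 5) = 4*z^4 + 24*z^3 - 80*z^2 - 600*z - 500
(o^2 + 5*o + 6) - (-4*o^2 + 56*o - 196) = 5*o^2 - 51*o + 202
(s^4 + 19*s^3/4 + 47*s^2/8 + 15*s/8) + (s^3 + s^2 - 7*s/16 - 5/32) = s^4 + 23*s^3/4 + 55*s^2/8 + 23*s/16 - 5/32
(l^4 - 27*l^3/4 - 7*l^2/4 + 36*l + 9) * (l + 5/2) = l^5 - 17*l^4/4 - 149*l^3/8 + 253*l^2/8 + 99*l + 45/2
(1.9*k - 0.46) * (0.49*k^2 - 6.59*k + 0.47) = 0.931*k^3 - 12.7464*k^2 + 3.9244*k - 0.2162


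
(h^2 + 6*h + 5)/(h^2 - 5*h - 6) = (h + 5)/(h - 6)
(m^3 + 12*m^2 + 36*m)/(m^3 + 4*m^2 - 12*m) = (m + 6)/(m - 2)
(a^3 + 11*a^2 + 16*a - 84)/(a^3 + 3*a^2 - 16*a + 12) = (a + 7)/(a - 1)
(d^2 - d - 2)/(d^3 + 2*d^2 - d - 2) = (d - 2)/(d^2 + d - 2)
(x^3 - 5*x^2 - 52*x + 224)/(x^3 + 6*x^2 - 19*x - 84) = (x - 8)/(x + 3)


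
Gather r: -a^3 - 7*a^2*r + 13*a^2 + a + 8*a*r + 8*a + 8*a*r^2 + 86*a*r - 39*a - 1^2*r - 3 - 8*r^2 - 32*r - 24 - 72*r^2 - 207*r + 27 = -a^3 + 13*a^2 - 30*a + r^2*(8*a - 80) + r*(-7*a^2 + 94*a - 240)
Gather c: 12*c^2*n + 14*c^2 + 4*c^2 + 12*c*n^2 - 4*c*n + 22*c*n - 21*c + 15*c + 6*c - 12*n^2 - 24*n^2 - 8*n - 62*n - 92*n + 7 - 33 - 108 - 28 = c^2*(12*n + 18) + c*(12*n^2 + 18*n) - 36*n^2 - 162*n - 162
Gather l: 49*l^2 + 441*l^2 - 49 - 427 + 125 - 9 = 490*l^2 - 360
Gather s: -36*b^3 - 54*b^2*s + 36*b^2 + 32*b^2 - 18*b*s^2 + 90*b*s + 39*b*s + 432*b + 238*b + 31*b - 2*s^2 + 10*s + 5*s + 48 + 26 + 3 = -36*b^3 + 68*b^2 + 701*b + s^2*(-18*b - 2) + s*(-54*b^2 + 129*b + 15) + 77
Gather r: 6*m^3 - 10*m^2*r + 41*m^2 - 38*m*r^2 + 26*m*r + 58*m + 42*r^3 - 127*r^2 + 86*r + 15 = 6*m^3 + 41*m^2 + 58*m + 42*r^3 + r^2*(-38*m - 127) + r*(-10*m^2 + 26*m + 86) + 15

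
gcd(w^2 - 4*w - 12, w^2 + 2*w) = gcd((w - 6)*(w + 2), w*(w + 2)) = w + 2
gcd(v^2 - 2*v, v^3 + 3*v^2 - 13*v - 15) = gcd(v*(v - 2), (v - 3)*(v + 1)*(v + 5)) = 1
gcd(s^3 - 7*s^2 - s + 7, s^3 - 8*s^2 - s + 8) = s^2 - 1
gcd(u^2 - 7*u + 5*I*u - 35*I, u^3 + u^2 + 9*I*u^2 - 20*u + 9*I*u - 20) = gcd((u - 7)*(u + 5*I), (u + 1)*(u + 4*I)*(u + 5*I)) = u + 5*I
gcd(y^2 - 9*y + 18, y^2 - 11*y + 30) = y - 6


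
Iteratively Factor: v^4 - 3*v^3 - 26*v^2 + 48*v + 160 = (v + 4)*(v^3 - 7*v^2 + 2*v + 40) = (v + 2)*(v + 4)*(v^2 - 9*v + 20) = (v - 4)*(v + 2)*(v + 4)*(v - 5)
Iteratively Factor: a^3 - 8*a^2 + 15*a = (a - 3)*(a^2 - 5*a) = (a - 5)*(a - 3)*(a)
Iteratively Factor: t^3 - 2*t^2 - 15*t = (t + 3)*(t^2 - 5*t) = (t - 5)*(t + 3)*(t)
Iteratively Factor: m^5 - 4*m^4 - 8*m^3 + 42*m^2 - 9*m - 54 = (m - 3)*(m^4 - m^3 - 11*m^2 + 9*m + 18) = (m - 3)*(m - 2)*(m^3 + m^2 - 9*m - 9) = (m - 3)*(m - 2)*(m + 1)*(m^2 - 9) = (m - 3)^2*(m - 2)*(m + 1)*(m + 3)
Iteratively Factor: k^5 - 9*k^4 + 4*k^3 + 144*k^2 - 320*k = (k + 4)*(k^4 - 13*k^3 + 56*k^2 - 80*k) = (k - 5)*(k + 4)*(k^3 - 8*k^2 + 16*k) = k*(k - 5)*(k + 4)*(k^2 - 8*k + 16) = k*(k - 5)*(k - 4)*(k + 4)*(k - 4)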